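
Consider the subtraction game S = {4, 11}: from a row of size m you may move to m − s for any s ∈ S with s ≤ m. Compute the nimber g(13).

1

Build the Grundy sequence with g(k) = mex{g(k−s) : s ∈ {4, 11}, s ≤ k}:
g(0) = mex{} = 0
g(1) = mex{} = 0
g(2) = mex{} = 0
g(3) = mex{} = 0
g(4) = mex{0} = 1
g(5) = mex{0} = 1
g(6) = mex{0} = 1
g(7) = mex{0} = 1
g(8) = mex{1} = 0
g(9) = mex{1} = 0
g(10) = mex{1} = 0
g(11) = mex{0,1} = 2
g(12) = mex{0} = 1
g(13) = mex{0} = 1
So g(13) = 1.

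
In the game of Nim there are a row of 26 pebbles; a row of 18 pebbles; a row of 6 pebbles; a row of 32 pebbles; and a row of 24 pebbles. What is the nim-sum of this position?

54

Nim-sum: 26 ^ 18 ^ 6 ^ 32 ^ 24 = 54.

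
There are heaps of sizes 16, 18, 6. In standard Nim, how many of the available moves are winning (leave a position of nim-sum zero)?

Nim-sum: 16 XOR 18 XOR 6 = 4.
The overall nim-sum is X = 4. A heap of size p has a winning move iff p XOR X < p (reduce it to p XOR X).
  16: 16 XOR 4 = 20 ≥ 16 — no move.
  18: 18 XOR 4 = 22 ≥ 18 — no move.
  6: 6 XOR 4 = 2 < 6 — winning move (to 2).
That gives 1 winning move.

1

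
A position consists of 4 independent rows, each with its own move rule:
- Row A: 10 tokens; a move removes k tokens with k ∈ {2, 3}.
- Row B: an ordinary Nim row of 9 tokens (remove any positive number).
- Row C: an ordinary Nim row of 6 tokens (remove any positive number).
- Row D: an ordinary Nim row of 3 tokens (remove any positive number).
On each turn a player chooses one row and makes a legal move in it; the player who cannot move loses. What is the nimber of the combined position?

Grundy values for row A (subtraction set {2, 3}):
k:     0  1  2  3  4  5  6  7  8  9 10
g(k):  0  0  1  1  2  0  0  1  1  2  0
So g(10) = 0.
Row B is a plain Nim row of size 9, so its Grundy value is 9.
Row C is a plain Nim row of size 6, so its Grundy value is 6.
Row D is a plain Nim row of size 3, so its Grundy value is 3.
By the Sprague-Grundy theorem, the Grundy value of a sum of independent games is the XOR of the component values.
Combined value = 0 ⊕ 9 ⊕ 6 ⊕ 3 = 12.

12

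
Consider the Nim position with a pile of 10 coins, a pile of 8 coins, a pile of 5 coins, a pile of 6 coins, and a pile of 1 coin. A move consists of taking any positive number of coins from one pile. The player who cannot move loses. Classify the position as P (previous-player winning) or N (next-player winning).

Compute the nim-sum pairwise:
10 ⊕ 8 = 2
2 ⊕ 5 = 7
7 ⊕ 6 = 1
1 ⊕ 1 = 0
The nim-sum is 0, so this is a P-position: the player to move is in a losing position under optimal play.

P-position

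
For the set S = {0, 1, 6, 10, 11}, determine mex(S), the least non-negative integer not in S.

The values 0, 1 are all present; 2 is the first non-negative integer missing from the set.

2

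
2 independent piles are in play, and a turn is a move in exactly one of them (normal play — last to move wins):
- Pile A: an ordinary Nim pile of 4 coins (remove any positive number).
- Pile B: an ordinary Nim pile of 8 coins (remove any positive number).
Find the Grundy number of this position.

Pile A is a plain Nim pile of size 4, so its Grundy value is 4.
Pile B is a plain Nim pile of size 8, so its Grundy value is 8.
By the Sprague-Grundy theorem, the Grundy value of a sum of independent games is the XOR of the component values.
Combined value = 4 XOR 8 = 12.

12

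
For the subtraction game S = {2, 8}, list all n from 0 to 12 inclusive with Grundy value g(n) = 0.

0, 1, 4, 5, 10, 11

Grundy values for subtraction set {2, 8}:
g(0) = mex{} = 0
g(1) = mex{} = 0
g(2) = mex{0} = 1
g(3) = mex{0} = 1
g(4) = mex{1} = 0
g(5) = mex{1} = 0
g(6) = mex{0} = 1
g(7) = mex{0} = 1
g(8) = mex{0,1} = 2
g(9) = mex{0,1} = 2
g(10) = mex{1,2} = 0
g(11) = mex{1,2} = 0
g(12) = mex{0} = 1
The P-positions (g = 0) in 0..12 are 0, 1, 4, 5, 10, 11.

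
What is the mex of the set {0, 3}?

0 is in the set but 1 is not, so the mex is 1.

1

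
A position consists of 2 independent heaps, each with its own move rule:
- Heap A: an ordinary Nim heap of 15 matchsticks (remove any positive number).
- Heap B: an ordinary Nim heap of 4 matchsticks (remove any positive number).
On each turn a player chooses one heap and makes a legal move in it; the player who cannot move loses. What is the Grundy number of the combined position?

Heap A is a plain Nim heap of size 15, so its Grundy value is 15.
Heap B is a plain Nim heap of size 4, so its Grundy value is 4.
The value of a disjunctive sum is the nim-sum of the parts.
Combined value = 15 ⊕ 4 = 11.

11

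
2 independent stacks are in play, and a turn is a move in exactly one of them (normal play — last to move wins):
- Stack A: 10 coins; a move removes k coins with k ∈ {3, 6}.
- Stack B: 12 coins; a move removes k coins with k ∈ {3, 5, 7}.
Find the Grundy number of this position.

For stack A, compute g(0), g(1), … with moves {3, 6}:
k:     0  1  2  3  4  5  6  7  8  9 10
g(k):  0  0  0  1  1  1  2  2  2  0  0
So g(10) = 0.
For stack B, compute g(0), g(1), … with moves {3, 5, 7}:
k:     0  1  2  3  4  5  6  7  8  9 10 11 12
g(k):  0  0  0  1  1  1  2  2  2  3  0  0  0
So g(12) = 0.
The value of a disjunctive sum is the nim-sum of the parts.
Combined value = 0 XOR 0 = 0.

0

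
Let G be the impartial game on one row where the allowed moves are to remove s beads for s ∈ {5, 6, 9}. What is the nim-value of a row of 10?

Grundy values for subtraction set {5, 6, 9}:
k:     0  1  2  3  4  5  6  7  8  9 10
g(k):  0  0  0  0  0  1  1  1  1  1  2
So g(10) = 2.

2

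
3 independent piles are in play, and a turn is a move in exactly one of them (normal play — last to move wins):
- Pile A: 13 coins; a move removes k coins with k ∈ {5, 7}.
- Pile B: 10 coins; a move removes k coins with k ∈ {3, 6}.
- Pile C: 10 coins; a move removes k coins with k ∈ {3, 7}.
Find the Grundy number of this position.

0

For pile A, compute g(0), g(1), … with moves {5, 7}:
g(0) = mex{} = 0
g(1) = mex{} = 0
g(2) = mex{} = 0
g(3) = mex{} = 0
g(4) = mex{} = 0
g(5) = mex{0} = 1
g(6) = mex{0} = 1
g(7) = mex{0} = 1
g(8) = mex{0} = 1
g(9) = mex{0} = 1
g(10) = mex{0,1} = 2
g(11) = mex{0,1} = 2
g(12) = mex{1} = 0
g(13) = mex{1} = 0
So g(13) = 0.
Grundy values for pile B (subtraction set {3, 6}):
k:     0  1  2  3  4  5  6  7  8  9 10
g(k):  0  0  0  1  1  1  2  2  2  0  0
So g(10) = 0.
Grundy values for pile C (subtraction set {3, 7}):
g(0) = mex{} = 0
g(1) = mex{} = 0
g(2) = mex{} = 0
g(3) = mex{0} = 1
g(4) = mex{0} = 1
g(5) = mex{0} = 1
g(6) = mex{1} = 0
g(7) = mex{0,1} = 2
g(8) = mex{0,1} = 2
g(9) = mex{0} = 1
g(10) = mex{1,2} = 0
So g(10) = 0.
The value of a disjunctive sum is the nim-sum of the parts.
Combined value = 0 XOR 0 XOR 0 = 0.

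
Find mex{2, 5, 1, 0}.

The values 0, 1, 2 are all present; 3 is the first non-negative integer missing from the set.

3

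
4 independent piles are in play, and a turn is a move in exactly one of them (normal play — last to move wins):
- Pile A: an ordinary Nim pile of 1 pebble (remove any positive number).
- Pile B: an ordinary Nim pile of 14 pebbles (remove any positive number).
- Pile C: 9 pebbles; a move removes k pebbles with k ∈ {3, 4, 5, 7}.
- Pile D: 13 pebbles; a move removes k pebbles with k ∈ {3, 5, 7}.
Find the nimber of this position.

Pile A is a plain Nim pile of size 1, so its Grundy value is 1.
Pile B is a plain Nim pile of size 14, so its Grundy value is 14.
Build the Grundy sequence for pile C with g(k) = mex{g(k−s) : s ∈ {3, 4, 5, 7}, s ≤ k}:
k:     0  1  2  3  4  5  6  7  8  9
g(k):  0  0  0  1  1  1  2  2  2  3
So g(9) = 3.
Grundy values for pile D (subtraction set {3, 5, 7}):
k:     0  1  2  3  4  5  6  7  8  9 10 11 12 13
g(k):  0  0  0  1  1  1  2  2  2  3  0  0  0  1
So g(13) = 1.
By the Sprague-Grundy theorem, the Grundy value of a sum of independent games is the XOR of the component values.
Combined value = 1 ⊕ 14 ⊕ 3 ⊕ 1 = 13.

13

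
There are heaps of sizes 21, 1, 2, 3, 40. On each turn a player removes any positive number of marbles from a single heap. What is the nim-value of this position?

In binary:
  010101  (21)
  000001  (1)
  000010  (2)
  000011  (3)
  101000  (40)
  ------
  111101  (61)

61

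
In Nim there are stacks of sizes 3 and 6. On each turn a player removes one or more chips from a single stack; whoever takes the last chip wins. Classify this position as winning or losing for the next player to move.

Winning position

Nim-sum: 3 ⊕ 6 = 5.
The nim-sum is 5 ≠ 0, so this is an N-position: the player to move can win.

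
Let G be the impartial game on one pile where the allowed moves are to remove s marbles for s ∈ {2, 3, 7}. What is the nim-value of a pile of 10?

0

Build the Grundy sequence with g(k) = mex{g(k−s) : s ∈ {2, 3, 7}, s ≤ k}:
k:     0  1  2  3  4  5  6  7  8  9 10
g(k):  0  0  1  1  2  0  0  1  1  2  0
So g(10) = 0.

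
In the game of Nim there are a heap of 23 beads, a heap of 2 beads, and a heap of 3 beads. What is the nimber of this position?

Compute the nim-sum pairwise:
23 ⊕ 2 = 21
21 ⊕ 3 = 22

22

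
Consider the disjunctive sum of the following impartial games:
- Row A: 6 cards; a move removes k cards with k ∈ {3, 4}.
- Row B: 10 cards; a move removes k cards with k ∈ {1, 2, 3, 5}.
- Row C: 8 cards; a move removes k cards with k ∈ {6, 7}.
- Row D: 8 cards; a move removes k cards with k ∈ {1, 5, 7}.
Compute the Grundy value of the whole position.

Build the Grundy sequence for row A with g(k) = mex{g(k−s) : s ∈ {3, 4}, s ≤ k}:
g(0) = mex{} = 0
g(1) = mex{} = 0
g(2) = mex{} = 0
g(3) = mex{0} = 1
g(4) = mex{0} = 1
g(5) = mex{0} = 1
g(6) = mex{0,1} = 2
So g(6) = 2.
Build the Grundy sequence for row B with g(k) = mex{g(k−s) : s ∈ {1, 2, 3, 5}, s ≤ k}:
g(0) = mex{} = 0
g(1) = mex{0} = 1
g(2) = mex{0,1} = 2
g(3) = mex{0,1,2} = 3
g(4) = mex{1,2,3} = 0
g(5) = mex{0,2,3} = 1
g(6) = mex{0,1,3} = 2
g(7) = mex{0,1,2} = 3
g(8) = mex{1,2,3} = 0
g(9) = mex{0,2,3} = 1
g(10) = mex{0,1,3} = 2
So g(10) = 2.
For row C, compute g(0), g(1), … with moves {6, 7}:
g(0) = mex{} = 0
g(1) = mex{} = 0
g(2) = mex{} = 0
g(3) = mex{} = 0
g(4) = mex{} = 0
g(5) = mex{} = 0
g(6) = mex{0} = 1
g(7) = mex{0} = 1
g(8) = mex{0} = 1
So g(8) = 1.
Grundy values for row D (subtraction set {1, 5, 7}):
g(0) = mex{} = 0
g(1) = mex{0} = 1
g(2) = mex{1} = 0
g(3) = mex{0} = 1
g(4) = mex{1} = 0
g(5) = mex{0} = 1
g(6) = mex{1} = 0
g(7) = mex{0} = 1
g(8) = mex{1} = 0
So g(8) = 0.
By the Sprague-Grundy theorem, the Grundy value of a sum of independent games is the XOR of the component values.
Combined value = 2 ⊕ 2 ⊕ 1 ⊕ 0 = 1.

1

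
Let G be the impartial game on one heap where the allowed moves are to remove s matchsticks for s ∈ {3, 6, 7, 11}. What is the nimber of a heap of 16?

Build the Grundy sequence with g(k) = mex{g(k−s) : s ∈ {3, 6, 7, 11}, s ≤ k}:
k:     0  1  2  3  4  5  6  7  8  9 10 11 12 13 14 15 16
g(k):  0  0  0  1  1  1  2  2  2  3  0  3  4  1  0  0  2
So g(16) = 2.

2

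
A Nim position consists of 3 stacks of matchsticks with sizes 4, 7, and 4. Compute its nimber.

Nim-sum: 4 ^ 7 ^ 4 = 7.

7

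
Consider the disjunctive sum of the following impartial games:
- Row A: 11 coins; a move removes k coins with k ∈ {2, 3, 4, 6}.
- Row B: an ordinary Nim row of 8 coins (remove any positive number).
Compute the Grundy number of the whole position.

9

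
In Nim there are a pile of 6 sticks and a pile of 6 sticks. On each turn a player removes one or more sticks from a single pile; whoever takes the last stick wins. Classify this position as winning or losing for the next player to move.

Write each in binary and XOR column by column:
  110  (6)
  110  (6)
  ---
  000  (0)
The nim-sum is 0, so this is a P-position: the player to move is in a losing position under optimal play.

Losing position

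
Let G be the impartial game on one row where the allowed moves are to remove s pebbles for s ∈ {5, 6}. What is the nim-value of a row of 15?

0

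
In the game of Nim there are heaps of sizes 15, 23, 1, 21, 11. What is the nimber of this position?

7

Bitwise XOR of the heap sizes:
  01111  (15)
  10111  (23)
  00001  (1)
  10101  (21)
  01011  (11)
  -----
  00111  (7)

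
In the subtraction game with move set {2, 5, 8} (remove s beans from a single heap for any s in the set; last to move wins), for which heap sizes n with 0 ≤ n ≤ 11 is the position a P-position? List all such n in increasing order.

0, 1, 4, 7, 10, 11

Compute g(0), g(1), … for moves {2, 5, 8}:
g(0) = mex{} = 0
g(1) = mex{} = 0
g(2) = mex{0} = 1
g(3) = mex{0} = 1
g(4) = mex{1} = 0
g(5) = mex{0,1} = 2
g(6) = mex{0} = 1
g(7) = mex{1,2} = 0
g(8) = mex{0,1} = 2
g(9) = mex{0} = 1
g(10) = mex{1,2} = 0
g(11) = mex{1} = 0
The P-positions (g = 0) in 0..11 are 0, 1, 4, 7, 10, 11.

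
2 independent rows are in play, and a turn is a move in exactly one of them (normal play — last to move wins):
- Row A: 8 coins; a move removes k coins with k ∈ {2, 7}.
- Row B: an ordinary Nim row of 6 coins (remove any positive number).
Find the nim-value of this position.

Grundy values for row A (subtraction set {2, 7}):
g(0) = mex{} = 0
g(1) = mex{} = 0
g(2) = mex{0} = 1
g(3) = mex{0} = 1
g(4) = mex{1} = 0
g(5) = mex{1} = 0
g(6) = mex{0} = 1
g(7) = mex{0} = 1
g(8) = mex{0,1} = 2
So g(8) = 2.
Row B is a plain Nim row of size 6, so its Grundy value is 6.
By the Sprague-Grundy theorem, the Grundy value of a sum of independent games is the XOR of the component values.
Combined value = 2 ⊕ 6 = 4.

4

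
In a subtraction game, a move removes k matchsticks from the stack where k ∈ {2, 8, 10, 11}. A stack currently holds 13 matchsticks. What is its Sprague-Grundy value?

Grundy values for subtraction set {2, 8, 10, 11}:
k:     0  1  2  3  4  5  6  7  8  9 10 11 12 13
g(k):  0  0  1  1  0  0  1  1  2  2  3  3  2  2
So g(13) = 2.

2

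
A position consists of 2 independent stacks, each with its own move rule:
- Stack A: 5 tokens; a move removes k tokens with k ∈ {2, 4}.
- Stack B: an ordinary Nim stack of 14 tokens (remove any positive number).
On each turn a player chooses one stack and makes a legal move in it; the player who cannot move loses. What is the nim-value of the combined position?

12

Build the Grundy sequence for stack A with g(k) = mex{g(k−s) : s ∈ {2, 4}, s ≤ k}:
g(0) = mex{} = 0
g(1) = mex{} = 0
g(2) = mex{0} = 1
g(3) = mex{0} = 1
g(4) = mex{0,1} = 2
g(5) = mex{0,1} = 2
So g(5) = 2.
Stack B is a plain Nim stack of size 14, so its Grundy value is 14.
The value of a disjunctive sum is the nim-sum of the parts.
Combined value = 2 ⊕ 14 = 12.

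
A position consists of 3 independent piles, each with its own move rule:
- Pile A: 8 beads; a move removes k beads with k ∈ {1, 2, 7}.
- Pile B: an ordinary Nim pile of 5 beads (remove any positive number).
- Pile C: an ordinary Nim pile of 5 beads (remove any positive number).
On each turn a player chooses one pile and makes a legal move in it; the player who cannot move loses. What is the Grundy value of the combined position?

2

For pile A, compute g(0), g(1), … with moves {1, 2, 7}:
k:     0  1  2  3  4  5  6  7  8
g(k):  0  1  2  0  1  2  0  1  2
So g(8) = 2.
Pile B is a plain Nim pile of size 5, so its Grundy value is 5.
Pile C is a plain Nim pile of size 5, so its Grundy value is 5.
By the Sprague-Grundy theorem, the Grundy value of a sum of independent games is the XOR of the component values.
Combined value = 2 ⊕ 5 ⊕ 5 = 2.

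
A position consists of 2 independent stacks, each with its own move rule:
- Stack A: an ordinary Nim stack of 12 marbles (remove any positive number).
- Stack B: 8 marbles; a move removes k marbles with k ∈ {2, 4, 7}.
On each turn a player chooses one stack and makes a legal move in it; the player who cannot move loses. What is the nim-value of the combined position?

13

Stack A is a plain Nim stack of size 12, so its Grundy value is 12.
For stack B, compute g(0), g(1), … with moves {2, 4, 7}:
k:     0  1  2  3  4  5  6  7  8
g(k):  0  0  1  1  2  2  0  3  1
So g(8) = 1.
The value of a disjunctive sum is the nim-sum of the parts.
Combined value = 12 ⊕ 1 = 13.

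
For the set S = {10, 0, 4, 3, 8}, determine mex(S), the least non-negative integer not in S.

1

0 is in the set but 1 is not, so the mex is 1.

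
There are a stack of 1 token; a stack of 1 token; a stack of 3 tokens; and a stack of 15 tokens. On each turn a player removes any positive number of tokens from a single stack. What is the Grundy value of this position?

12

Bitwise XOR of the heap sizes:
  0001  (1)
  0001  (1)
  0011  (3)
  1111  (15)
  ----
  1100  (12)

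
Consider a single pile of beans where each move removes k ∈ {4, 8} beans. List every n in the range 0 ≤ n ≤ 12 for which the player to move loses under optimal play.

Compute g(0), g(1), … for moves {4, 8}:
g(0) = mex{} = 0
g(1) = mex{} = 0
g(2) = mex{} = 0
g(3) = mex{} = 0
g(4) = mex{0} = 1
g(5) = mex{0} = 1
g(6) = mex{0} = 1
g(7) = mex{0} = 1
g(8) = mex{0,1} = 2
g(9) = mex{0,1} = 2
g(10) = mex{0,1} = 2
g(11) = mex{0,1} = 2
g(12) = mex{1,2} = 0
The P-positions (g = 0) in 0..12 are 0, 1, 2, 3, 12.

0, 1, 2, 3, 12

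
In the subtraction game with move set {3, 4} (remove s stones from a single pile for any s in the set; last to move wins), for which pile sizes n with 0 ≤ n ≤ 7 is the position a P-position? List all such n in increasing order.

Grundy values for subtraction set {3, 4}:
k:     0  1  2  3  4  5  6  7
g(k):  0  0  0  1  1  1  2  0
The P-positions (g = 0) in 0..7 are 0, 1, 2, 7.

0, 1, 2, 7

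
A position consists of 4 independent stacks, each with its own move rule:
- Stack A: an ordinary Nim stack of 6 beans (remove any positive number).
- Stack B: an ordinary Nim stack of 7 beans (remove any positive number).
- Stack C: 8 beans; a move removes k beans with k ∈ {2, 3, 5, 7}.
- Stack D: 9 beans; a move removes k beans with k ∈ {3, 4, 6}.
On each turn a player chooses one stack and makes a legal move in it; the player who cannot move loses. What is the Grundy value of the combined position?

5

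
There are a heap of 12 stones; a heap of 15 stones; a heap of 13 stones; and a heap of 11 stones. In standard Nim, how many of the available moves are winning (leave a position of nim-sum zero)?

3

Bitwise XOR of the heap sizes:
  1100  (12)
  1111  (15)
  1101  (13)
  1011  (11)
  ----
  0101  (5)
The overall nim-sum is X = 5. A heap of size p has a winning move iff p XOR X < p (reduce it to p XOR X).
  12: 12 XOR 5 = 9 < 12 — winning move (to 9).
  15: 15 XOR 5 = 10 < 15 — winning move (to 10).
  13: 13 XOR 5 = 8 < 13 — winning move (to 8).
  11: 11 XOR 5 = 14 ≥ 11 — no move.
That gives 3 winning moves.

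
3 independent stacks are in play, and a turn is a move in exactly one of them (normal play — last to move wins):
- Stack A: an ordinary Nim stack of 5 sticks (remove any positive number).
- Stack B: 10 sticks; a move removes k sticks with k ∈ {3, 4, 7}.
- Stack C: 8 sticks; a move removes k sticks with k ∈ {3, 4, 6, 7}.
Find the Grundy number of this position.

7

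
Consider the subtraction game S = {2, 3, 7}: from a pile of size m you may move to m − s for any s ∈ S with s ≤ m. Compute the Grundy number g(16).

0

Build the Grundy sequence with g(k) = mex{g(k−s) : s ∈ {2, 3, 7}, s ≤ k}:
k:     0  1  2  3  4  5  6  7  8  9 10 11 12 13 14 15 16
g(k):  0  0  1  1  2  0  0  1  1  2  0  0  1  1  2  0  0
So g(16) = 0.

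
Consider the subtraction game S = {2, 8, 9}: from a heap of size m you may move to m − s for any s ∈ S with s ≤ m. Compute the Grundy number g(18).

Grundy values for subtraction set {2, 8, 9}:
k:     0  1  2  3  4  5  6  7  8  9 10 11 12 13 14 15 16 17 18
g(k):  0  0  1  1  0  0  1  1  2  2  3  0  2  1  3  0  0  1  1
So g(18) = 1.

1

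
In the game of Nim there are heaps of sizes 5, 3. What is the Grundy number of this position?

Compute the nim-sum pairwise:
5 XOR 3 = 6

6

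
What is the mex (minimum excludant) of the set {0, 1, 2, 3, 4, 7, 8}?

5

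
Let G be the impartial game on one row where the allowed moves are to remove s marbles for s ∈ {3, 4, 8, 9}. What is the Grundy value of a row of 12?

Compute g(0), g(1), … for moves {3, 4, 8, 9}:
g(0) = mex{} = 0
g(1) = mex{} = 0
g(2) = mex{} = 0
g(3) = mex{0} = 1
g(4) = mex{0} = 1
g(5) = mex{0} = 1
g(6) = mex{0,1} = 2
g(7) = mex{1} = 0
g(8) = mex{0,1} = 2
g(9) = mex{0,1,2} = 3
g(10) = mex{0,2} = 1
g(11) = mex{0,1,2} = 3
g(12) = mex{1,2,3} = 0
So g(12) = 0.

0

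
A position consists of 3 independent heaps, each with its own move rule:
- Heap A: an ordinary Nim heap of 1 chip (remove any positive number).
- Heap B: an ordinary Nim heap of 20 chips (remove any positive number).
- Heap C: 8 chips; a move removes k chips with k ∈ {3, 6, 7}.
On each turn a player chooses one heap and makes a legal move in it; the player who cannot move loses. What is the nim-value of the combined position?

23

Heap A is a plain Nim heap of size 1, so its Grundy value is 1.
Heap B is a plain Nim heap of size 20, so its Grundy value is 20.
Build the Grundy sequence for heap C with g(k) = mex{g(k−s) : s ∈ {3, 6, 7}, s ≤ k}:
k:     0  1  2  3  4  5  6  7  8
g(k):  0  0  0  1  1  1  2  2  2
So g(8) = 2.
By the Sprague-Grundy theorem, the Grundy value of a sum of independent games is the XOR of the component values.
Combined value = 1 ⊕ 20 ⊕ 2 = 23.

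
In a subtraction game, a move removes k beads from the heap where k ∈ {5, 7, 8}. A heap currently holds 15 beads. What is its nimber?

Grundy values for subtraction set {5, 7, 8}:
k:     0  1  2  3  4  5  6  7  8  9 10 11 12 13 14 15
g(k):  0  0  0  0  0  1  1  1  1  1  2  2  2  0  0  0
So g(15) = 0.

0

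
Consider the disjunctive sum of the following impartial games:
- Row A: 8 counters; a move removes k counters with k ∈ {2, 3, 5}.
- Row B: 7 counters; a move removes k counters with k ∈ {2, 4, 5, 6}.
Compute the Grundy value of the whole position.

For row A, compute g(0), g(1), … with moves {2, 3, 5}:
k:     0  1  2  3  4  5  6  7  8
g(k):  0  0  1  1  2  2  3  0  0
So g(8) = 0.
For row B, compute g(0), g(1), … with moves {2, 4, 5, 6}:
k:     0  1  2  3  4  5  6  7
g(k):  0  0  1  1  2  2  3  3
So g(7) = 3.
The value of a disjunctive sum is the nim-sum of the parts.
Combined value = 0 ⊕ 3 = 3.

3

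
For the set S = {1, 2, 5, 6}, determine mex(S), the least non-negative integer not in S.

0 is not in the set, so the mex is 0.

0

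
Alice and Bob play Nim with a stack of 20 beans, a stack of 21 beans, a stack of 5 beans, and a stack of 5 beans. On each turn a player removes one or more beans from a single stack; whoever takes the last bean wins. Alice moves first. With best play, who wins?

Alice wins

Nim-sum: 20 ^ 21 ^ 5 ^ 5 = 1.
The nim-sum is 1 ≠ 0, so this is an N-position: the player to move can win; Alice has a winning move.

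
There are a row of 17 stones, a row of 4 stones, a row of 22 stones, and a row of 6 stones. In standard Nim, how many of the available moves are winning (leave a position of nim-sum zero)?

Nim-sum: 17 ^ 4 ^ 22 ^ 6 = 5.
The overall nim-sum is X = 5. A row of size p has a winning move iff p XOR X < p (reduce it to p XOR X).
  17: 17 XOR 5 = 20 ≥ 17 — no move.
  4: 4 XOR 5 = 1 < 4 — winning move (to 1).
  22: 22 XOR 5 = 19 < 22 — winning move (to 19).
  6: 6 XOR 5 = 3 < 6 — winning move (to 3).
That gives 3 winning moves.

3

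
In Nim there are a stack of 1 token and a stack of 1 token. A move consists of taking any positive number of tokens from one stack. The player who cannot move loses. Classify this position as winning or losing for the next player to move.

Losing position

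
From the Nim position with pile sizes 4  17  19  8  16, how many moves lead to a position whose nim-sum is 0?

3

Compute the nim-sum pairwise:
4 XOR 17 = 21
21 XOR 19 = 6
6 XOR 8 = 14
14 XOR 16 = 30
The overall nim-sum is X = 30. A pile of size p has a winning move iff p XOR X < p (reduce it to p XOR X).
  4: 4 XOR 30 = 26 ≥ 4 — no move.
  17: 17 XOR 30 = 15 < 17 — winning move (to 15).
  19: 19 XOR 30 = 13 < 19 — winning move (to 13).
  8: 8 XOR 30 = 22 ≥ 8 — no move.
  16: 16 XOR 30 = 14 < 16 — winning move (to 14).
That gives 3 winning moves.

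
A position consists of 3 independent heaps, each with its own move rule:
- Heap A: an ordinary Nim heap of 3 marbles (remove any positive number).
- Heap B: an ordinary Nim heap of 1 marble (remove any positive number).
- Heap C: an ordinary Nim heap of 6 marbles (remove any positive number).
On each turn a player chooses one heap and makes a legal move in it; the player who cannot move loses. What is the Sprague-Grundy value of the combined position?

4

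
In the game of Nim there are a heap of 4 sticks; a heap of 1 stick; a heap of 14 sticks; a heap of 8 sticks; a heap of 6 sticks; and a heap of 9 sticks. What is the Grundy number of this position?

Write each in binary and XOR column by column:
  0100  (4)
  0001  (1)
  1110  (14)
  1000  (8)
  0110  (6)
  1001  (9)
  ----
  1100  (12)

12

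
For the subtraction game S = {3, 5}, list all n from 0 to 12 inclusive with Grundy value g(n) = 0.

0, 1, 2, 8, 9, 10

Build the Grundy sequence with g(k) = mex{g(k−s) : s ∈ {3, 5}, s ≤ k}:
g(0) = mex{} = 0
g(1) = mex{} = 0
g(2) = mex{} = 0
g(3) = mex{0} = 1
g(4) = mex{0} = 1
g(5) = mex{0} = 1
g(6) = mex{0,1} = 2
g(7) = mex{0,1} = 2
g(8) = mex{1} = 0
g(9) = mex{1,2} = 0
g(10) = mex{1,2} = 0
g(11) = mex{0,2} = 1
g(12) = mex{0,2} = 1
The P-positions (g = 0) in 0..12 are 0, 1, 2, 8, 9, 10.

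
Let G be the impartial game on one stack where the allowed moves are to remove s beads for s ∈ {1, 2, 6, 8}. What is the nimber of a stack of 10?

Build the Grundy sequence with g(k) = mex{g(k−s) : s ∈ {1, 2, 6, 8}, s ≤ k}:
g(0) = mex{} = 0
g(1) = mex{0} = 1
g(2) = mex{0,1} = 2
g(3) = mex{1,2} = 0
g(4) = mex{0,2} = 1
g(5) = mex{0,1} = 2
g(6) = mex{0,1,2} = 3
g(7) = mex{1,2,3} = 0
g(8) = mex{0,2,3} = 1
g(9) = mex{0,1} = 2
g(10) = mex{1,2} = 0
So g(10) = 0.

0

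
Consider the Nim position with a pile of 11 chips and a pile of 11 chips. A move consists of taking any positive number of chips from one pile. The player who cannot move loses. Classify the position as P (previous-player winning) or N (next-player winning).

In binary:
  1011  (11)
  1011  (11)
  ----
  0000  (0)
The nim-sum is 0, so this is a P-position: the player to move is in a losing position under optimal play.

P-position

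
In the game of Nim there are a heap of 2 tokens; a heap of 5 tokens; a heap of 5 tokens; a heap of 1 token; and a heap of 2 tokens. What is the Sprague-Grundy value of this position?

Bitwise XOR of the heap sizes:
  010  (2)
  101  (5)
  101  (5)
  001  (1)
  010  (2)
  ---
  001  (1)

1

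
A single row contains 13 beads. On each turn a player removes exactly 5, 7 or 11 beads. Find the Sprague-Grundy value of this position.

2

Grundy values for subtraction set {5, 7, 11}:
g(0) = mex{} = 0
g(1) = mex{} = 0
g(2) = mex{} = 0
g(3) = mex{} = 0
g(4) = mex{} = 0
g(5) = mex{0} = 1
g(6) = mex{0} = 1
g(7) = mex{0} = 1
g(8) = mex{0} = 1
g(9) = mex{0} = 1
g(10) = mex{0,1} = 2
g(11) = mex{0,1} = 2
g(12) = mex{0,1} = 2
g(13) = mex{0,1} = 2
So g(13) = 2.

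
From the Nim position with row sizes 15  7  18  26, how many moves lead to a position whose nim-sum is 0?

0

Write each in binary and XOR column by column:
  01111  (15)
  00111  (7)
  10010  (18)
  11010  (26)
  -----
  00000  (0)
The nim-sum is already 0, so every move leaves a nonzero nim-sum — there are no winning moves.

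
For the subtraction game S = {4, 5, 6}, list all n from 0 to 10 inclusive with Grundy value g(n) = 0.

0, 1, 2, 3, 10

Build the Grundy sequence with g(k) = mex{g(k−s) : s ∈ {4, 5, 6}, s ≤ k}:
g(0) = mex{} = 0
g(1) = mex{} = 0
g(2) = mex{} = 0
g(3) = mex{} = 0
g(4) = mex{0} = 1
g(5) = mex{0} = 1
g(6) = mex{0} = 1
g(7) = mex{0} = 1
g(8) = mex{0,1} = 2
g(9) = mex{0,1} = 2
g(10) = mex{1} = 0
The P-positions (g = 0) in 0..10 are 0, 1, 2, 3, 10.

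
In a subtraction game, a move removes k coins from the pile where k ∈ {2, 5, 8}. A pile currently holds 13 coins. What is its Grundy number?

Grundy values for subtraction set {2, 5, 8}:
g(0) = mex{} = 0
g(1) = mex{} = 0
g(2) = mex{0} = 1
g(3) = mex{0} = 1
g(4) = mex{1} = 0
g(5) = mex{0,1} = 2
g(6) = mex{0} = 1
g(7) = mex{1,2} = 0
g(8) = mex{0,1} = 2
g(9) = mex{0} = 1
g(10) = mex{1,2} = 0
g(11) = mex{1} = 0
g(12) = mex{0} = 1
g(13) = mex{0,2} = 1
So g(13) = 1.

1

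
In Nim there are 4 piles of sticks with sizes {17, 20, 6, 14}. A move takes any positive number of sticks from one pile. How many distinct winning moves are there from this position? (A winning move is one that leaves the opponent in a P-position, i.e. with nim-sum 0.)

Write each in binary and XOR column by column:
  10001  (17)
  10100  (20)
  00110  (6)
  01110  (14)
  -----
  01101  (13)
The overall nim-sum is X = 13. A pile of size p has a winning move iff p XOR X < p (reduce it to p XOR X).
  17: 17 XOR 13 = 28 ≥ 17 — no move.
  20: 20 XOR 13 = 25 ≥ 20 — no move.
  6: 6 XOR 13 = 11 ≥ 6 — no move.
  14: 14 XOR 13 = 3 < 14 — winning move (to 3).
That gives 1 winning move.

1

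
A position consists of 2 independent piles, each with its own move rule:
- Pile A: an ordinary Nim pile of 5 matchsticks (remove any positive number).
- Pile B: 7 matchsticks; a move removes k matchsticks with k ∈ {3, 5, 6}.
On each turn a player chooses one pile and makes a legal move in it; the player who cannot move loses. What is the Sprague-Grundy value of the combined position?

7

Pile A is a plain Nim pile of size 5, so its Grundy value is 5.
Build the Grundy sequence for pile B with g(k) = mex{g(k−s) : s ∈ {3, 5, 6}, s ≤ k}:
g(0) = mex{} = 0
g(1) = mex{} = 0
g(2) = mex{} = 0
g(3) = mex{0} = 1
g(4) = mex{0} = 1
g(5) = mex{0} = 1
g(6) = mex{0,1} = 2
g(7) = mex{0,1} = 2
So g(7) = 2.
The value of a disjunctive sum is the nim-sum of the parts.
Combined value = 5 XOR 2 = 7.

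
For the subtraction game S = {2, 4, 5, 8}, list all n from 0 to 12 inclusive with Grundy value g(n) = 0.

0, 1, 7, 10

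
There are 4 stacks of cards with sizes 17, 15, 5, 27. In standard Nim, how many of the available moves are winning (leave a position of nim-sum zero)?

Nim-sum: 17 XOR 15 XOR 5 XOR 27 = 0.
The nim-sum is already 0, so every move leaves a nonzero nim-sum — there are no winning moves.

0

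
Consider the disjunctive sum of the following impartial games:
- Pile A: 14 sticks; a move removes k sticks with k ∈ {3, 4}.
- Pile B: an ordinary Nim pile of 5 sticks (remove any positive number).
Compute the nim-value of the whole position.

5

Grundy values for pile A (subtraction set {3, 4}):
g(0) = mex{} = 0
g(1) = mex{} = 0
g(2) = mex{} = 0
g(3) = mex{0} = 1
g(4) = mex{0} = 1
g(5) = mex{0} = 1
g(6) = mex{0,1} = 2
g(7) = mex{1} = 0
g(8) = mex{1} = 0
g(9) = mex{1,2} = 0
g(10) = mex{0,2} = 1
g(11) = mex{0} = 1
g(12) = mex{0} = 1
g(13) = mex{0,1} = 2
g(14) = mex{1} = 0
So g(14) = 0.
Pile B is a plain Nim pile of size 5, so its Grundy value is 5.
By the Sprague-Grundy theorem, the Grundy value of a sum of independent games is the XOR of the component values.
Combined value = 0 XOR 5 = 5.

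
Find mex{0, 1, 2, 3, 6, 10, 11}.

The values 0, 1, 2, 3 are all present; 4 is the first non-negative integer missing from the set.

4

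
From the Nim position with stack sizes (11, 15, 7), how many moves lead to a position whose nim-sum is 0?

Nim-sum: 11 XOR 15 XOR 7 = 3.
The overall nim-sum is X = 3. A stack of size p has a winning move iff p XOR X < p (reduce it to p XOR X).
  11: 11 XOR 3 = 8 < 11 — winning move (to 8).
  15: 15 XOR 3 = 12 < 15 — winning move (to 12).
  7: 7 XOR 3 = 4 < 7 — winning move (to 4).
That gives 3 winning moves.

3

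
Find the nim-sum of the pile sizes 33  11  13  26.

Write each in binary and XOR column by column:
  100001  (33)
  001011  (11)
  001101  (13)
  011010  (26)
  ------
  111101  (61)

61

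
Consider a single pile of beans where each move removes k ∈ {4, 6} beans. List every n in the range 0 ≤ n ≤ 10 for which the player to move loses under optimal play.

0, 1, 2, 3, 10

Grundy values for subtraction set {4, 6}:
g(0) = mex{} = 0
g(1) = mex{} = 0
g(2) = mex{} = 0
g(3) = mex{} = 0
g(4) = mex{0} = 1
g(5) = mex{0} = 1
g(6) = mex{0} = 1
g(7) = mex{0} = 1
g(8) = mex{0,1} = 2
g(9) = mex{0,1} = 2
g(10) = mex{1} = 0
The P-positions (g = 0) in 0..10 are 0, 1, 2, 3, 10.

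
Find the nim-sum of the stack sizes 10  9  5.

6

Compute the nim-sum pairwise:
10 ⊕ 9 = 3
3 ⊕ 5 = 6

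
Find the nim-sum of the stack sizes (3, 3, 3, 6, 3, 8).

14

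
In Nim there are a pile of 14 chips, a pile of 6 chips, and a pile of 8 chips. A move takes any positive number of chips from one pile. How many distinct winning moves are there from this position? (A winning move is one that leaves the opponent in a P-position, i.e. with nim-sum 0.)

0

Nim-sum: 14 ⊕ 6 ⊕ 8 = 0.
The nim-sum is already 0, so every move leaves a nonzero nim-sum — there are no winning moves.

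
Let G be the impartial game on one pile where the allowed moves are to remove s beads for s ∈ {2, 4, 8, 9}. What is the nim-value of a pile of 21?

1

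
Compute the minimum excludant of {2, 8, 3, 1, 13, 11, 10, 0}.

The values 0, 1, 2, 3 are all present; 4 is the first non-negative integer missing from the set.

4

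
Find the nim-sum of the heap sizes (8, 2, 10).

0

Nim-sum: 8 ⊕ 2 ⊕ 10 = 0.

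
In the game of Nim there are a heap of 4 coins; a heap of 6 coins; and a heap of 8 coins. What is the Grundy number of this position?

10

Write each in binary and XOR column by column:
  0100  (4)
  0110  (6)
  1000  (8)
  ----
  1010  (10)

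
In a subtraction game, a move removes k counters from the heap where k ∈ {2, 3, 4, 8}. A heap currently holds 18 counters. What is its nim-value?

Grundy values for subtraction set {2, 3, 4, 8}:
k:     0  1  2  3  4  5  6  7  8  9 10 11 12 13 14 15 16 17 18
g(k):  0  0  1  1  2  2  0  0  1  1  2  2  0  0  1  1  2  2  0
So g(18) = 0.

0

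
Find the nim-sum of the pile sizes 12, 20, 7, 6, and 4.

Compute the nim-sum pairwise:
12 ⊕ 20 = 24
24 ⊕ 7 = 31
31 ⊕ 6 = 25
25 ⊕ 4 = 29

29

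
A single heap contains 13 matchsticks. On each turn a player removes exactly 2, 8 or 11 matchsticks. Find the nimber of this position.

Grundy values for subtraction set {2, 8, 11}:
g(0) = mex{} = 0
g(1) = mex{} = 0
g(2) = mex{0} = 1
g(3) = mex{0} = 1
g(4) = mex{1} = 0
g(5) = mex{1} = 0
g(6) = mex{0} = 1
g(7) = mex{0} = 1
g(8) = mex{0,1} = 2
g(9) = mex{0,1} = 2
g(10) = mex{1,2} = 0
g(11) = mex{0,1,2} = 3
g(12) = mex{0} = 1
g(13) = mex{0,1,3} = 2
So g(13) = 2.

2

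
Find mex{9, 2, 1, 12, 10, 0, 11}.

The values 0, 1, 2 are all present; 3 is the first non-negative integer missing from the set.

3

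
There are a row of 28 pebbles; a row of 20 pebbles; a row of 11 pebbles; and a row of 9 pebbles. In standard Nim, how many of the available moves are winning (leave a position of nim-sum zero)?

3

Nim-sum: 28 ⊕ 20 ⊕ 11 ⊕ 9 = 10.
The overall nim-sum is X = 10. A row of size p has a winning move iff p XOR X < p (reduce it to p XOR X).
  28: 28 XOR 10 = 22 < 28 — winning move (to 22).
  20: 20 XOR 10 = 30 ≥ 20 — no move.
  11: 11 XOR 10 = 1 < 11 — winning move (to 1).
  9: 9 XOR 10 = 3 < 9 — winning move (to 3).
That gives 3 winning moves.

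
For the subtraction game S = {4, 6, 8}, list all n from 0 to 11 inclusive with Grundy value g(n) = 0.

Grundy values for subtraction set {4, 6, 8}:
k:     0  1  2  3  4  5  6  7  8  9 10 11
g(k):  0  0  0  0  1  1  1  1  2  2  2  2
The P-positions (g = 0) in 0..11 are 0, 1, 2, 3.

0, 1, 2, 3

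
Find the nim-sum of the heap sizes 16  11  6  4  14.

23

Compute the nim-sum pairwise:
16 XOR 11 = 27
27 XOR 6 = 29
29 XOR 4 = 25
25 XOR 14 = 23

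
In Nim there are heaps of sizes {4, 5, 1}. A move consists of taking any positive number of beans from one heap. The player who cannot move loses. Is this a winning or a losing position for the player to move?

Nim-sum: 4 ^ 5 ^ 1 = 0.
The nim-sum is 0, so this is a P-position: the player to move is in a losing position under optimal play.

Losing position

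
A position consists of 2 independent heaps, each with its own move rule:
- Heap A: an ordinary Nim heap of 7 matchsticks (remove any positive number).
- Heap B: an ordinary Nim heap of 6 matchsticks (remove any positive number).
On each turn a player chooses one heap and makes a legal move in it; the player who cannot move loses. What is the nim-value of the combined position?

Heap A is a plain Nim heap of size 7, so its Grundy value is 7.
Heap B is a plain Nim heap of size 6, so its Grundy value is 6.
The value of a disjunctive sum is the nim-sum of the parts.
Combined value = 7 ⊕ 6 = 1.

1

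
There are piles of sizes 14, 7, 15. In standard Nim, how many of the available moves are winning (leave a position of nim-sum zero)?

Nim-sum: 14 XOR 7 XOR 15 = 6.
The overall nim-sum is X = 6. A pile of size p has a winning move iff p XOR X < p (reduce it to p XOR X).
  14: 14 XOR 6 = 8 < 14 — winning move (to 8).
  7: 7 XOR 6 = 1 < 7 — winning move (to 1).
  15: 15 XOR 6 = 9 < 15 — winning move (to 9).
That gives 3 winning moves.

3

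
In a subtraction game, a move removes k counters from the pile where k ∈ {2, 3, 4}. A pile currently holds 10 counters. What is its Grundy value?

Grundy values for subtraction set {2, 3, 4}:
k:     0  1  2  3  4  5  6  7  8  9 10
g(k):  0  0  1  1  2  2  0  0  1  1  2
So g(10) = 2.

2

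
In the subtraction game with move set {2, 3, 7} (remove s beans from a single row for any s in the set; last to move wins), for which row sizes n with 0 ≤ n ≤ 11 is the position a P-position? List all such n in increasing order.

0, 1, 5, 6, 10, 11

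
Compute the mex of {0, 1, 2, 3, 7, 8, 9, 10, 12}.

4

The values 0, 1, 2, 3 are all present; 4 is the first non-negative integer missing from the set.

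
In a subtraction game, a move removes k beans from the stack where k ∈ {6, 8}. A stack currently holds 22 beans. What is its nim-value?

Build the Grundy sequence with g(k) = mex{g(k−s) : s ∈ {6, 8}, s ≤ k}:
k:     0  1  2  3  4  5  6  7  8  9 10 11 12 13 14 15 16 17 18 19 20 21 22
g(k):  0  0  0  0  0  0  1  1  1  1  1  1  2  2  0  0  0  0  0  0  1  1  1
So g(22) = 1.

1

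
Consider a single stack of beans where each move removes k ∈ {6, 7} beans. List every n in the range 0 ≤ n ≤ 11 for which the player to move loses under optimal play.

0, 1, 2, 3, 4, 5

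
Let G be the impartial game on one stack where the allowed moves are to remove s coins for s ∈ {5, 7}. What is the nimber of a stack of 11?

2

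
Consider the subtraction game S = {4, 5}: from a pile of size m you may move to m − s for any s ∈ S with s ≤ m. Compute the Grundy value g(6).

1

Build the Grundy sequence with g(k) = mex{g(k−s) : s ∈ {4, 5}, s ≤ k}:
k:     0  1  2  3  4  5  6
g(k):  0  0  0  0  1  1  1
So g(6) = 1.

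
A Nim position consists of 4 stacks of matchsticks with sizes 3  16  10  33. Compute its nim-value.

56

Compute the nim-sum pairwise:
3 ^ 16 = 19
19 ^ 10 = 25
25 ^ 33 = 56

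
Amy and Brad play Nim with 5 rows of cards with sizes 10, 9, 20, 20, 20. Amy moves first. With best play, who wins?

Compute the nim-sum pairwise:
10 XOR 9 = 3
3 XOR 20 = 23
23 XOR 20 = 3
3 XOR 20 = 23
The nim-sum is 23 ≠ 0, so this is an N-position: the player to move can win; Amy has a winning move.

Amy wins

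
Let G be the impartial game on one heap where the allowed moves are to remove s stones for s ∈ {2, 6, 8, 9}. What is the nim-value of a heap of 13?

Build the Grundy sequence with g(k) = mex{g(k−s) : s ∈ {2, 6, 8, 9}, s ≤ k}:
g(0) = mex{} = 0
g(1) = mex{} = 0
g(2) = mex{0} = 1
g(3) = mex{0} = 1
g(4) = mex{1} = 0
g(5) = mex{1} = 0
g(6) = mex{0} = 1
g(7) = mex{0} = 1
g(8) = mex{0,1} = 2
g(9) = mex{0,1} = 2
g(10) = mex{0,1,2} = 3
g(11) = mex{0,1,2} = 3
g(12) = mex{0,1,3} = 2
g(13) = mex{0,1,3} = 2
So g(13) = 2.

2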